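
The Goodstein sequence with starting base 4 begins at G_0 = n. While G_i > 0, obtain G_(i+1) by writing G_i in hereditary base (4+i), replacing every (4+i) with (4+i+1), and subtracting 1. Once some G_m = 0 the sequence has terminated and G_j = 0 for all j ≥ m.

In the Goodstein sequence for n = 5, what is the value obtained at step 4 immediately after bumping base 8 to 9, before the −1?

3

i=0: 5 = 4 + 1 (b=4); 4→5: 5 + 1 = 6; 6−1 = 5
i=1: 5 = 5 (b=5); 5→6: 6 = 6; 6−1 = 5
i=2: 5 = 5 (b=6); 6→7: 5 = 5; 5−1 = 4
i=3: 4 = 4 (b=7); 7→8: 4 = 4; 4−1 = 3
i=4: 3 = 3 (b=8); 8→9: 3 = 3; 3−1 = 2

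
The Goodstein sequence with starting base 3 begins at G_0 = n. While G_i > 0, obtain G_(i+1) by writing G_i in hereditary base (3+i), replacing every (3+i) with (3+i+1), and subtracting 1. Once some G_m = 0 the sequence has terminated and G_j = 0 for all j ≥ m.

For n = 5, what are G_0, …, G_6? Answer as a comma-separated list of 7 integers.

i=0: 5 = 3 + 2 (b=3); 3→4: 4 + 2 = 6; 6−1 = 5
i=1: 5 = 4 + 1 (b=4); 4→5: 5 + 1 = 6; 6−1 = 5
i=2: 5 = 5 (b=5); 5→6: 6 = 6; 6−1 = 5
i=3: 5 = 5 (b=6); 6→7: 5 = 5; 5−1 = 4
i=4: 4 = 4 (b=7); 7→8: 4 = 4; 4−1 = 3
i=5: 3 = 3 (b=8); 8→9: 3 = 3; 3−1 = 2

5, 5, 5, 5, 4, 3, 2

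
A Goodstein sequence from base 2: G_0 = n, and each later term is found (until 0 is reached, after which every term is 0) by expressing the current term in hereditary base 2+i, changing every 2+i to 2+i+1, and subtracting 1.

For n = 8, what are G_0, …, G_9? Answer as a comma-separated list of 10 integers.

8, 80, 553, 6310, 93395, 1647195, 33554571, 774841151, 20000000211, 570623341475

G_0 = 8. HB_2(8) = 2^(2 + 1). Bump = 81. G_1 = 80.
G_1 = 80. HB_3(80) = 2·3^3 + 2·3^2 + 2·3 + 2. Bump = 554. G_2 = 553.
G_2 = 553. HB_4(553) = 2·4^4 + 2·4^2 + 2·4 + 1. Bump = 6311. G_3 = 6310.
G_3 = 6310. HB_5(6310) = 2·5^5 + 2·5^2 + 2·5. Bump = 93396. G_4 = 93395.
G_4 = 93395. HB_6(93395) = 2·6^6 + 2·6^2 + 6 + 5. Bump = 1647196. G_5 = 1647195.
G_5 = 1647195. HB_7(1647195) = 2·7^7 + 2·7^2 + 7 + 4. Bump = 33554572. G_6 = 33554571.
G_6 = 33554571. HB_8(33554571) = 2·8^8 + 2·8^2 + 8 + 3. Bump = 774841152. G_7 = 774841151.
G_7 = 774841151. HB_9(774841151) = 2·9^9 + 2·9^2 + 9 + 2. Bump = 20000000212. G_8 = 20000000211.
G_8 = 20000000211. HB_10(20000000211) = 2·10^10 + 2·10^2 + 10 + 1. Bump = 570623341476. G_9 = 570623341475.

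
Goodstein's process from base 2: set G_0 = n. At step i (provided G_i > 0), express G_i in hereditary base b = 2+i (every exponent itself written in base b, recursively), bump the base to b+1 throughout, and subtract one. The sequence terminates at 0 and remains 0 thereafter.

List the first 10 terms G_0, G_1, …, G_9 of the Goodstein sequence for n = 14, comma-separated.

14, 110, 1281, 18750, 326591, 5862840, 134404971, 3487116548, 100000555551, 3138429262496

14 —HB2→ 2^(2 + 1) + 2^2 + 2 —bump→ 3^(3 + 1) + 3^3 + 3 = 111 —(−1)→ 110
110 —HB3→ 3^(3 + 1) + 3^3 + 2 —bump→ 4^(4 + 1) + 4^4 + 2 = 1282 —(−1)→ 1281
1281 —HB4→ 4^(4 + 1) + 4^4 + 1 —bump→ 5^(5 + 1) + 5^5 + 1 = 18751 —(−1)→ 18750
18750 —HB5→ 5^(5 + 1) + 5^5 —bump→ 6^(6 + 1) + 6^6 = 326592 —(−1)→ 326591
326591 —HB6→ 6^(6 + 1) + 5·6^5 + 5·6^4 + 5·6^3 + 5·6^2 + 5·6 + 5 —bump→ 7^(7 + 1) + 5·7^5 + 5·7^4 + 5·7^3 + 5·7^2 + 5·7 + 5 = 5862841 —(−1)→ 5862840
5862840 —HB7→ 7^(7 + 1) + 5·7^5 + 5·7^4 + 5·7^3 + 5·7^2 + 5·7 + 4 —bump→ 8^(8 + 1) + 5·8^5 + 5·8^4 + 5·8^3 + 5·8^2 + 5·8 + 4 = 134404972 —(−1)→ 134404971
134404971 —HB8→ 8^(8 + 1) + 5·8^5 + 5·8^4 + 5·8^3 + 5·8^2 + 5·8 + 3 —bump→ 9^(9 + 1) + 5·9^5 + 5·9^4 + 5·9^3 + 5·9^2 + 5·9 + 3 = 3487116549 —(−1)→ 3487116548
3487116548 —HB9→ 9^(9 + 1) + 5·9^5 + 5·9^4 + 5·9^3 + 5·9^2 + 5·9 + 2 —bump→ 10^(10 + 1) + 5·10^5 + 5·10^4 + 5·10^3 + 5·10^2 + 5·10 + 2 = 100000555552 —(−1)→ 100000555551
100000555551 —HB10→ 10^(10 + 1) + 5·10^5 + 5·10^4 + 5·10^3 + 5·10^2 + 5·10 + 1 —bump→ 11^(11 + 1) + 5·11^5 + 5·11^4 + 5·11^3 + 5·11^2 + 5·11 + 1 = 3138429262497 —(−1)→ 3138429262496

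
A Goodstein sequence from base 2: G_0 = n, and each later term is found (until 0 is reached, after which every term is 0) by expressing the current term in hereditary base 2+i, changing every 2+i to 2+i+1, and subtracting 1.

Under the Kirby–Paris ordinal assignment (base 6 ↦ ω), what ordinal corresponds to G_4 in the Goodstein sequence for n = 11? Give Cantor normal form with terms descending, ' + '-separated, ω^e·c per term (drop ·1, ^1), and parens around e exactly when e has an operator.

step 0: 11 = 2^(2 + 1) + 2 + 1; sub 3 for 2: 3^(3 + 1) + 3 + 1; = 85; G_1 = 85−1 = 84
step 1: 84 = 3^(3 + 1) + 3; sub 4 for 3: 4^(4 + 1) + 4; = 1028; G_2 = 1028−1 = 1027
step 2: 1027 = 4^(4 + 1) + 3; sub 5 for 4: 5^(5 + 1) + 3; = 15628; G_3 = 15628−1 = 15627
step 3: 15627 = 5^(5 + 1) + 2; sub 6 for 5: 6^(6 + 1) + 2; = 279938; G_4 = 279938−1 = 279937

ω^(ω + 1) + 1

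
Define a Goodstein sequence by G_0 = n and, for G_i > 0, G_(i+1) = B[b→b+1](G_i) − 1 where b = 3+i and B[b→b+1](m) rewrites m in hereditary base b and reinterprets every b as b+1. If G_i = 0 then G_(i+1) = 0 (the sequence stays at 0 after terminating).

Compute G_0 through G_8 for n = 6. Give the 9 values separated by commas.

6, 7, 7, 7, 7, 7, 6, 5, 4

(0) 6|_3 = 2·3 ↦ 2·4|_4 = 8 ⇒ 7
(1) 7|_4 = 4 + 3 ↦ 5 + 3|_5 = 8 ⇒ 7
(2) 7|_5 = 5 + 2 ↦ 6 + 2|_6 = 8 ⇒ 7
(3) 7|_6 = 6 + 1 ↦ 7 + 1|_7 = 8 ⇒ 7
(4) 7|_7 = 7 ↦ 8|_8 = 8 ⇒ 7
(5) 7|_8 = 7 ↦ 7|_9 = 7 ⇒ 6
(6) 6|_9 = 6 ↦ 6|_10 = 6 ⇒ 5
(7) 5|_10 = 5 ↦ 5|_11 = 5 ⇒ 4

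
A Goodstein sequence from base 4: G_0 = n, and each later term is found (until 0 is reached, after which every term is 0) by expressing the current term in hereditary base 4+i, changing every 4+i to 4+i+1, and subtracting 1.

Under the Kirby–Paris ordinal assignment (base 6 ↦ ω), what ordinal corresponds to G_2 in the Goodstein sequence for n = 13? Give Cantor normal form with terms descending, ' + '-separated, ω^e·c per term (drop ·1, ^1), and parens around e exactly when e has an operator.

i=0: 13 = 3·4 + 1 (b=4); 4→5: 3·5 + 1 = 16; 16−1 = 15
i=1: 15 = 3·5 (b=5); 5→6: 3·6 = 18; 18−1 = 17
i=2: 17 = 2·6 + 5 (b=6); 6→7: 2·7 + 5 = 19; 19−1 = 18

ω·2 + 5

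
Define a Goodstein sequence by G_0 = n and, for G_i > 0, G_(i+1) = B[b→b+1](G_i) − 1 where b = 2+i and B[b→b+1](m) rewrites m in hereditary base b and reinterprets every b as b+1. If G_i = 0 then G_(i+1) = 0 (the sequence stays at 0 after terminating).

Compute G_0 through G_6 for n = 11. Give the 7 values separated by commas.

11, 84, 1027, 15627, 279937, 5764801, 134217727

(0) 11|_2 = 2^(2 + 1) + 2 + 1 ↦ 3^(3 + 1) + 3 + 1|_3 = 85 ⇒ 84
(1) 84|_3 = 3^(3 + 1) + 3 ↦ 4^(4 + 1) + 4|_4 = 1028 ⇒ 1027
(2) 1027|_4 = 4^(4 + 1) + 3 ↦ 5^(5 + 1) + 3|_5 = 15628 ⇒ 15627
(3) 15627|_5 = 5^(5 + 1) + 2 ↦ 6^(6 + 1) + 2|_6 = 279938 ⇒ 279937
(4) 279937|_6 = 6^(6 + 1) + 1 ↦ 7^(7 + 1) + 1|_7 = 5764802 ⇒ 5764801
(5) 5764801|_7 = 7^(7 + 1) ↦ 8^(8 + 1)|_8 = 134217728 ⇒ 134217727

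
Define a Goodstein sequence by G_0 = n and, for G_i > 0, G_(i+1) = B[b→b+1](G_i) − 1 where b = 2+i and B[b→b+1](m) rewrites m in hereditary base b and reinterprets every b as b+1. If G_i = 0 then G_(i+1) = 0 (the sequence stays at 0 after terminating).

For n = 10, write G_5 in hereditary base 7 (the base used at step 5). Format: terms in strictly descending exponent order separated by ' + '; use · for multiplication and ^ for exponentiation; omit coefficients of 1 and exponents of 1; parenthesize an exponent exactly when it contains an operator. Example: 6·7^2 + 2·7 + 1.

G_0 = 10. HB_2(10) = 2^(2 + 1) + 2. Bump = 84. G_1 = 83.
G_1 = 83. HB_3(83) = 3^(3 + 1) + 2. Bump = 1026. G_2 = 1025.
G_2 = 1025. HB_4(1025) = 4^(4 + 1) + 1. Bump = 15626. G_3 = 15625.
G_3 = 15625. HB_5(15625) = 5^(5 + 1). Bump = 279936. G_4 = 279935.
G_4 = 279935. HB_6(279935) = 5·6^6 + 5·6^5 + 5·6^4 + 5·6^3 + 5·6^2 + 5·6 + 5. Bump = 4215755. G_5 = 4215754.
G_5 = 4215754. HB_7(4215754) = 5·7^7 + 5·7^5 + 5·7^4 + 5·7^3 + 5·7^2 + 5·7 + 4. Bump = 84073324. G_6 = 84073323.

5·7^7 + 5·7^5 + 5·7^4 + 5·7^3 + 5·7^2 + 5·7 + 4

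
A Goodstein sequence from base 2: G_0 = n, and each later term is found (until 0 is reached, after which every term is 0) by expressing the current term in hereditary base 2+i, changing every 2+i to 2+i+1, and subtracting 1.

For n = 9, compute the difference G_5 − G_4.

i=0: 9 = 2^(2 + 1) + 1 (b=2); 2→3: 3^(3 + 1) + 1 = 82; 82−1 = 81
i=1: 81 = 3^(3 + 1) (b=3); 3→4: 4^(4 + 1) = 1024; 1024−1 = 1023
i=2: 1023 = 3·4^4 + 3·4^3 + 3·4^2 + 3·4 + 3 (b=4); 4→5: 3·5^5 + 3·5^3 + 3·5^2 + 3·5 + 3 = 9843; 9843−1 = 9842
i=3: 9842 = 3·5^5 + 3·5^3 + 3·5^2 + 3·5 + 2 (b=5); 5→6: 3·6^6 + 3·6^3 + 3·6^2 + 3·6 + 2 = 140744; 140744−1 = 140743
i=4: 140743 = 3·6^6 + 3·6^3 + 3·6^2 + 3·6 + 1 (b=6); 6→7: 3·7^7 + 3·7^3 + 3·7^2 + 3·7 + 1 = 2471827; 2471827−1 = 2471826

2331083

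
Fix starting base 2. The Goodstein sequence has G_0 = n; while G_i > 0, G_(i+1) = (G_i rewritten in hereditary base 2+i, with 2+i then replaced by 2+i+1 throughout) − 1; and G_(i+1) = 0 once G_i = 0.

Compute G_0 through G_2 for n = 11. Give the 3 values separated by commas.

11, 84, 1027

step 0: 11 = 2^(2 + 1) + 2 + 1; sub 3 for 2: 3^(3 + 1) + 3 + 1; = 85; G_1 = 85−1 = 84
step 1: 84 = 3^(3 + 1) + 3; sub 4 for 3: 4^(4 + 1) + 4; = 1028; G_2 = 1028−1 = 1027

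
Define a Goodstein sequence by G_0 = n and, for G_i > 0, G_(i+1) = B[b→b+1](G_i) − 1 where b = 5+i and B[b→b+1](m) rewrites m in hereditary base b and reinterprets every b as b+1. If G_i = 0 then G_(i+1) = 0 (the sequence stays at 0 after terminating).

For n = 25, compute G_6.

G_0 = 25. HB_5(25) = 5^2. Bump = 36. G_1 = 35.
G_1 = 35. HB_6(35) = 5·6 + 5. Bump = 40. G_2 = 39.
G_2 = 39. HB_7(39) = 5·7 + 4. Bump = 44. G_3 = 43.
G_3 = 43. HB_8(43) = 5·8 + 3. Bump = 48. G_4 = 47.
G_4 = 47. HB_9(47) = 5·9 + 2. Bump = 52. G_5 = 51.
G_5 = 51. HB_10(51) = 5·10 + 1. Bump = 56. G_6 = 55.
G_6 = 55. HB_11(55) = 5·11. Bump = 60. G_7 = 59.

55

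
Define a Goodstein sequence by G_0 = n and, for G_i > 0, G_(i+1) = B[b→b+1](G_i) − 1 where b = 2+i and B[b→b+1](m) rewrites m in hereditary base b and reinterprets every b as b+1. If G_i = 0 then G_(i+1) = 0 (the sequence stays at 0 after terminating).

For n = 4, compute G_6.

(0) 4|_2 = 2^2 ↦ 3^3|_3 = 27 ⇒ 26
(1) 26|_3 = 2·3^2 + 2·3 + 2 ↦ 2·4^2 + 2·4 + 2|_4 = 42 ⇒ 41
(2) 41|_4 = 2·4^2 + 2·4 + 1 ↦ 2·5^2 + 2·5 + 1|_5 = 61 ⇒ 60
(3) 60|_5 = 2·5^2 + 2·5 ↦ 2·6^2 + 2·6|_6 = 84 ⇒ 83
(4) 83|_6 = 2·6^2 + 6 + 5 ↦ 2·7^2 + 7 + 5|_7 = 110 ⇒ 109
(5) 109|_7 = 2·7^2 + 7 + 4 ↦ 2·8^2 + 8 + 4|_8 = 140 ⇒ 139
(6) 139|_8 = 2·8^2 + 8 + 3 ↦ 2·9^2 + 9 + 3|_9 = 174 ⇒ 173

139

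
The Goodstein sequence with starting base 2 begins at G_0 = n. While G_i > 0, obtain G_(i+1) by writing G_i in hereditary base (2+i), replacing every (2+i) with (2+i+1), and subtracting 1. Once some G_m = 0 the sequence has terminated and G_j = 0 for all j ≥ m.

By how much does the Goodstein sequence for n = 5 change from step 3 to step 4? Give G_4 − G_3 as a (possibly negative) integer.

base 2: 5 = 2^2 + 1; at 3: 3^3 + 1 = 28; next = 27
base 3: 27 = 3^3; at 4: 4^4 = 256; next = 255
base 4: 255 = 3·4^3 + 3·4^2 + 3·4 + 3; at 5: 3·5^3 + 3·5^2 + 3·5 + 3 = 468; next = 467
base 5: 467 = 3·5^3 + 3·5^2 + 3·5 + 2; at 6: 3·6^3 + 3·6^2 + 3·6 + 2 = 776; next = 775

308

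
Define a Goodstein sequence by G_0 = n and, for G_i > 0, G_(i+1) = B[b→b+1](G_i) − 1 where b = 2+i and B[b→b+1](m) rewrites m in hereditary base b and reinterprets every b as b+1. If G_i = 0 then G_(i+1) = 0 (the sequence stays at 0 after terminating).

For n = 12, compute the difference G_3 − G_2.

14620

G_0 = 12. HB_2(12) = 2^(2 + 1) + 2^2. Bump = 108. G_1 = 107.
G_1 = 107. HB_3(107) = 3^(3 + 1) + 2·3^2 + 2·3 + 2. Bump = 1066. G_2 = 1065.
G_2 = 1065. HB_4(1065) = 4^(4 + 1) + 2·4^2 + 2·4 + 1. Bump = 15686. G_3 = 15685.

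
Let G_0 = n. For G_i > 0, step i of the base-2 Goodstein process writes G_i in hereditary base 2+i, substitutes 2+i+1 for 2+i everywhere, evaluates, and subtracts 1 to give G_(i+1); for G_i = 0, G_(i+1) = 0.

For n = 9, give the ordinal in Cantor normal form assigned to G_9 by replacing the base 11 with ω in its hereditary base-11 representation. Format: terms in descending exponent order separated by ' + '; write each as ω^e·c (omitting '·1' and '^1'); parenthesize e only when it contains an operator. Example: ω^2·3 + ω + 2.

[0] 9 ≡ 2^(2 + 1) + 1 (base 2). Lift 3: 82. −1: 81.
[1] 81 ≡ 3^(3 + 1) (base 3). Lift 4: 1024. −1: 1023.
[2] 1023 ≡ 3·4^4 + 3·4^3 + 3·4^2 + 3·4 + 3 (base 4). Lift 5: 9843. −1: 9842.
[3] 9842 ≡ 3·5^5 + 3·5^3 + 3·5^2 + 3·5 + 2 (base 5). Lift 6: 140744. −1: 140743.
[4] 140743 ≡ 3·6^6 + 3·6^3 + 3·6^2 + 3·6 + 1 (base 6). Lift 7: 2471827. −1: 2471826.
[5] 2471826 ≡ 3·7^7 + 3·7^3 + 3·7^2 + 3·7 (base 7). Lift 8: 50333400. −1: 50333399.
[6] 50333399 ≡ 3·8^8 + 3·8^3 + 3·8^2 + 2·8 + 7 (base 8). Lift 9: 1162263922. −1: 1162263921.
[7] 1162263921 ≡ 3·9^9 + 3·9^3 + 3·9^2 + 2·9 + 6 (base 9). Lift 10: 30000003326. −1: 30000003325.
[8] 30000003325 ≡ 3·10^10 + 3·10^3 + 3·10^2 + 2·10 + 5 (base 10). Lift 11: 855935016216. −1: 855935016215.

ω^ω·3 + ω^3·3 + ω^2·3 + ω·2 + 4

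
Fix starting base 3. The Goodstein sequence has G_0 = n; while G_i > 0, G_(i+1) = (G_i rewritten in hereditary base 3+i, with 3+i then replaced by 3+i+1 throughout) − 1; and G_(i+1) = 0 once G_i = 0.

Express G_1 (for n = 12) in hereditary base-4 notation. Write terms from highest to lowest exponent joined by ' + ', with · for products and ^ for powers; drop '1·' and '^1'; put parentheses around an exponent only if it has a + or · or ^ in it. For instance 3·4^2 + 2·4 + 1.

[0] 12 ≡ 3^2 + 3 (base 3). Lift 4: 20. −1: 19.
[1] 19 ≡ 4^2 + 3 (base 4). Lift 5: 28. −1: 27.

4^2 + 3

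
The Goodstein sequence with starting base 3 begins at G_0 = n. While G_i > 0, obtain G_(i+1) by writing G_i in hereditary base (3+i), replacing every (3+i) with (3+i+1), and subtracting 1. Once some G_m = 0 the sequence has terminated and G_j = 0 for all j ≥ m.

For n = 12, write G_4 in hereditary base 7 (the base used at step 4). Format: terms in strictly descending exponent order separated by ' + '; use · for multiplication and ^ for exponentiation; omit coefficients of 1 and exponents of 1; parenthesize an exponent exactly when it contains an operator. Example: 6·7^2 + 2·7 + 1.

7^2

G_0 = 12. HB_3(12) = 3^2 + 3. Bump = 20. G_1 = 19.
G_1 = 19. HB_4(19) = 4^2 + 3. Bump = 28. G_2 = 27.
G_2 = 27. HB_5(27) = 5^2 + 2. Bump = 38. G_3 = 37.
G_3 = 37. HB_6(37) = 6^2 + 1. Bump = 50. G_4 = 49.
G_4 = 49. HB_7(49) = 7^2. Bump = 64. G_5 = 63.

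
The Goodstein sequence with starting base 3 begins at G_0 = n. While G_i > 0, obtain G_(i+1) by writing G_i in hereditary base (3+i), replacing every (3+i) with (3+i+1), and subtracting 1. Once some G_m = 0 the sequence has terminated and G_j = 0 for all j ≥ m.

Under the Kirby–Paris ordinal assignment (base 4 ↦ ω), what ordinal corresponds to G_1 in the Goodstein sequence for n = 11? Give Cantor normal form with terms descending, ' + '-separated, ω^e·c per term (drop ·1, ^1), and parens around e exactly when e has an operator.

i=0: 11 = 3^2 + 2 (b=3); 3→4: 4^2 + 2 = 18; 18−1 = 17
i=1: 17 = 4^2 + 1 (b=4); 4→5: 5^2 + 1 = 26; 26−1 = 25

ω^2 + 1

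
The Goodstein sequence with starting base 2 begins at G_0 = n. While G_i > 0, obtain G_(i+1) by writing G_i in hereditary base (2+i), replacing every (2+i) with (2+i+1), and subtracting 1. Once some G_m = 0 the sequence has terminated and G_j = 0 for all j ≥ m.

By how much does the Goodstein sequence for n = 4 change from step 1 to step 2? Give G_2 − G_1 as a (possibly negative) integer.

base 2: 4 = 2^2; at 3: 3^3 = 27; next = 26
base 3: 26 = 2·3^2 + 2·3 + 2; at 4: 2·4^2 + 2·4 + 2 = 42; next = 41

15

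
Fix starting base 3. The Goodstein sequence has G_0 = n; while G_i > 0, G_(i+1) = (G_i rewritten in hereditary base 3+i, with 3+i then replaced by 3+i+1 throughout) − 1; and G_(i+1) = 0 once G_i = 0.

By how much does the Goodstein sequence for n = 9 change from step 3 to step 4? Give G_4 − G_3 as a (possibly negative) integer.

base 3: 9 = 3^2; at 4: 4^2 = 16; next = 15
base 4: 15 = 3·4 + 3; at 5: 3·5 + 3 = 18; next = 17
base 5: 17 = 3·5 + 2; at 6: 3·6 + 2 = 20; next = 19
base 6: 19 = 3·6 + 1; at 7: 3·7 + 1 = 22; next = 21

2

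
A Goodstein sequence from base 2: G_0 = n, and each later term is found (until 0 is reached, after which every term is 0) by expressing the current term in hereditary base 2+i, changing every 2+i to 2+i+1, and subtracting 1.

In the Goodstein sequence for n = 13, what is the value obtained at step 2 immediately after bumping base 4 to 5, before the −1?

16093

i=0: 13 = 2^(2 + 1) + 2^2 + 1 (b=2); 2→3: 3^(3 + 1) + 3^3 + 1 = 109; 109−1 = 108
i=1: 108 = 3^(3 + 1) + 3^3 (b=3); 3→4: 4^(4 + 1) + 4^4 = 1280; 1280−1 = 1279
i=2: 1279 = 4^(4 + 1) + 3·4^3 + 3·4^2 + 3·4 + 3 (b=4); 4→5: 5^(5 + 1) + 3·5^3 + 3·5^2 + 3·5 + 3 = 16093; 16093−1 = 16092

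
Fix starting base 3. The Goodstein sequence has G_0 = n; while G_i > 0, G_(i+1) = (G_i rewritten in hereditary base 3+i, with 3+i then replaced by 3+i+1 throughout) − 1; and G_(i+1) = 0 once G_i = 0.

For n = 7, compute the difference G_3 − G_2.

i=0: 7 = 2·3 + 1 (b=3); 3→4: 2·4 + 1 = 9; 9−1 = 8
i=1: 8 = 2·4 (b=4); 4→5: 2·5 = 10; 10−1 = 9
i=2: 9 = 5 + 4 (b=5); 5→6: 6 + 4 = 10; 10−1 = 9

0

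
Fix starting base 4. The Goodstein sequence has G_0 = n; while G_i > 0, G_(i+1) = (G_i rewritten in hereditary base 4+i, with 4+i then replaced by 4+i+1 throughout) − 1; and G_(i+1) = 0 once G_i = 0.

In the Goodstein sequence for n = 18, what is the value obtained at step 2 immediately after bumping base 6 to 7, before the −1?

step 0: 18 = 4^2 + 2; sub 5 for 4: 5^2 + 2; = 27; G_1 = 27−1 = 26
step 1: 26 = 5^2 + 1; sub 6 for 5: 6^2 + 1; = 37; G_2 = 37−1 = 36
step 2: 36 = 6^2; sub 7 for 6: 7^2; = 49; G_3 = 49−1 = 48

49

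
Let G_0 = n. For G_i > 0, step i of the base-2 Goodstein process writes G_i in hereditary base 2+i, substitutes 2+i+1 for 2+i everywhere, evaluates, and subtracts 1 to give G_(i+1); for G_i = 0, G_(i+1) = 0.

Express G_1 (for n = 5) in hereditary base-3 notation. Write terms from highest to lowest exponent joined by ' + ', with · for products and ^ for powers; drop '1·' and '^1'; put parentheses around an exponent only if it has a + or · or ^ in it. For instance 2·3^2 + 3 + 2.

G_0=5  [base 2] 2^2 + 1  →[2↦3]→  3^3 + 1 = 28  −1 ⇒ G_1=27
G_1=27  [base 3] 3^3  →[3↦4]→  4^4 = 256  −1 ⇒ G_2=255

3^3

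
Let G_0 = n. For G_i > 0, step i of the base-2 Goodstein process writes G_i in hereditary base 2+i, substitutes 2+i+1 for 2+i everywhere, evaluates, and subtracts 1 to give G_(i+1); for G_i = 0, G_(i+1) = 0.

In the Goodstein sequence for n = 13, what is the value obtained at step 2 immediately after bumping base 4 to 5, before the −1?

16093

step 0: 13 = 2^(2 + 1) + 2^2 + 1; sub 3 for 2: 3^(3 + 1) + 3^3 + 1; = 109; G_1 = 109−1 = 108
step 1: 108 = 3^(3 + 1) + 3^3; sub 4 for 3: 4^(4 + 1) + 4^4; = 1280; G_2 = 1280−1 = 1279
step 2: 1279 = 4^(4 + 1) + 3·4^3 + 3·4^2 + 3·4 + 3; sub 5 for 4: 5^(5 + 1) + 3·5^3 + 3·5^2 + 3·5 + 3; = 16093; G_3 = 16093−1 = 16092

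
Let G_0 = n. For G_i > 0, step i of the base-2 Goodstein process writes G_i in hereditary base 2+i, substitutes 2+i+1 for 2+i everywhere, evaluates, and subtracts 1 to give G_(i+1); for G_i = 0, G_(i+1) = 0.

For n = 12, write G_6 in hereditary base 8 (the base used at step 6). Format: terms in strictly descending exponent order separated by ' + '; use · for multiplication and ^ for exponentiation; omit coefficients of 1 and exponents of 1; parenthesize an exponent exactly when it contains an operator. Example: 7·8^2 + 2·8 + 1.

G_0=12  [base 2] 2^(2 + 1) + 2^2  →[2↦3]→  3^(3 + 1) + 3^3 = 108  −1 ⇒ G_1=107
G_1=107  [base 3] 3^(3 + 1) + 2·3^2 + 2·3 + 2  →[3↦4]→  4^(4 + 1) + 2·4^2 + 2·4 + 2 = 1066  −1 ⇒ G_2=1065
G_2=1065  [base 4] 4^(4 + 1) + 2·4^2 + 2·4 + 1  →[4↦5]→  5^(5 + 1) + 2·5^2 + 2·5 + 1 = 15686  −1 ⇒ G_3=15685
G_3=15685  [base 5] 5^(5 + 1) + 2·5^2 + 2·5  →[5↦6]→  6^(6 + 1) + 2·6^2 + 2·6 = 280020  −1 ⇒ G_4=280019
G_4=280019  [base 6] 6^(6 + 1) + 2·6^2 + 6 + 5  →[6↦7]→  7^(7 + 1) + 2·7^2 + 7 + 5 = 5764911  −1 ⇒ G_5=5764910
G_5=5764910  [base 7] 7^(7 + 1) + 2·7^2 + 7 + 4  →[7↦8]→  8^(8 + 1) + 2·8^2 + 8 + 4 = 134217868  −1 ⇒ G_6=134217867
G_6=134217867  [base 8] 8^(8 + 1) + 2·8^2 + 8 + 3  →[8↦9]→  9^(9 + 1) + 2·9^2 + 9 + 3 = 3486784575  −1 ⇒ G_7=3486784574

8^(8 + 1) + 2·8^2 + 8 + 3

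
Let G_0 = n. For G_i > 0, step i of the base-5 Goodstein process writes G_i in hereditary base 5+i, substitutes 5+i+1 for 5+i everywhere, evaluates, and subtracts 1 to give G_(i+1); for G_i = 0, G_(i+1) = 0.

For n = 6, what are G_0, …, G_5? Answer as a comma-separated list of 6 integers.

G_0 = 6. HB_5(6) = 5 + 1. Bump = 7. G_1 = 6.
G_1 = 6. HB_6(6) = 6. Bump = 7. G_2 = 6.
G_2 = 6. HB_7(6) = 6. Bump = 6. G_3 = 5.
G_3 = 5. HB_8(5) = 5. Bump = 5. G_4 = 4.
G_4 = 4. HB_9(4) = 4. Bump = 4. G_5 = 3.

6, 6, 6, 5, 4, 3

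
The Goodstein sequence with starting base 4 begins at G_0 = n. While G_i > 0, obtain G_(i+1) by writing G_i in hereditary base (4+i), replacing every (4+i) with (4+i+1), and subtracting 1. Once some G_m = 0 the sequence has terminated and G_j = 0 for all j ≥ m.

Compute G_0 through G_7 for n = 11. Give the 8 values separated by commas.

11, 12, 13, 14, 15, 15, 15, 15

base 4: 11 = 2·4 + 3; at 5: 2·5 + 3 = 13; next = 12
base 5: 12 = 2·5 + 2; at 6: 2·6 + 2 = 14; next = 13
base 6: 13 = 2·6 + 1; at 7: 2·7 + 1 = 15; next = 14
base 7: 14 = 2·7; at 8: 2·8 = 16; next = 15
base 8: 15 = 8 + 7; at 9: 9 + 7 = 16; next = 15
base 9: 15 = 9 + 6; at 10: 10 + 6 = 16; next = 15
base 10: 15 = 10 + 5; at 11: 11 + 5 = 16; next = 15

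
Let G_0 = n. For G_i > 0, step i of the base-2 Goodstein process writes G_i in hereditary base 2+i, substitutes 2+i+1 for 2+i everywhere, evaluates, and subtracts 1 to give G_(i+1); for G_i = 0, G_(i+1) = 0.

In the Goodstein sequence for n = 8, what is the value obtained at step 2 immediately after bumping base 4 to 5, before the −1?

G_0 = 8. HB_2(8) = 2^(2 + 1). Bump = 81. G_1 = 80.
G_1 = 80. HB_3(80) = 2·3^3 + 2·3^2 + 2·3 + 2. Bump = 554. G_2 = 553.

6311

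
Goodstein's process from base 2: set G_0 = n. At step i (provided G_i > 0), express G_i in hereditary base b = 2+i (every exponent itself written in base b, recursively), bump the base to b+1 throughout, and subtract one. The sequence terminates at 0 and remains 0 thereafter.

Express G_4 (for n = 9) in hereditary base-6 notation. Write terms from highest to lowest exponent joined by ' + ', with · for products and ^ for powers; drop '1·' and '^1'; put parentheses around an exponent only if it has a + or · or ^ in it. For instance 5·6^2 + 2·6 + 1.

3·6^6 + 3·6^3 + 3·6^2 + 3·6 + 1

G_0 = 9. HB_2(9) = 2^(2 + 1) + 1. Bump = 82. G_1 = 81.
G_1 = 81. HB_3(81) = 3^(3 + 1). Bump = 1024. G_2 = 1023.
G_2 = 1023. HB_4(1023) = 3·4^4 + 3·4^3 + 3·4^2 + 3·4 + 3. Bump = 9843. G_3 = 9842.
G_3 = 9842. HB_5(9842) = 3·5^5 + 3·5^3 + 3·5^2 + 3·5 + 2. Bump = 140744. G_4 = 140743.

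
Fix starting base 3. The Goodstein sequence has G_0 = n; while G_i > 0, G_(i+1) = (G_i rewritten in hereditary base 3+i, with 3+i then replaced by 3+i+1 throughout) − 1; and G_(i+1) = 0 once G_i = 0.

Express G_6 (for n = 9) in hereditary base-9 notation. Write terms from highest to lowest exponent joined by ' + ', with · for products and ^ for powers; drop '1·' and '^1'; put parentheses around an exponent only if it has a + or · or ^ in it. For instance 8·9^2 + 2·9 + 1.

2·9 + 6

i=0: 9 = 3^2 (b=3); 3→4: 4^2 = 16; 16−1 = 15
i=1: 15 = 3·4 + 3 (b=4); 4→5: 3·5 + 3 = 18; 18−1 = 17
i=2: 17 = 3·5 + 2 (b=5); 5→6: 3·6 + 2 = 20; 20−1 = 19
i=3: 19 = 3·6 + 1 (b=6); 6→7: 3·7 + 1 = 22; 22−1 = 21
i=4: 21 = 3·7 (b=7); 7→8: 3·8 = 24; 24−1 = 23
i=5: 23 = 2·8 + 7 (b=8); 8→9: 2·9 + 7 = 25; 25−1 = 24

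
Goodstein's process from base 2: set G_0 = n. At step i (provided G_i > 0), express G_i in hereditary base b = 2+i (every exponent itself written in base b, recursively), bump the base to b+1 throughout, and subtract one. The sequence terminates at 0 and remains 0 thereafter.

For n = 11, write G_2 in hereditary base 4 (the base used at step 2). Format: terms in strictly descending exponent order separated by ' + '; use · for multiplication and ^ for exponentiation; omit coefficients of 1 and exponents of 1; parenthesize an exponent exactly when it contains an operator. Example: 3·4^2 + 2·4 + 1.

(0) 11|_2 = 2^(2 + 1) + 2 + 1 ↦ 3^(3 + 1) + 3 + 1|_3 = 85 ⇒ 84
(1) 84|_3 = 3^(3 + 1) + 3 ↦ 4^(4 + 1) + 4|_4 = 1028 ⇒ 1027
(2) 1027|_4 = 4^(4 + 1) + 3 ↦ 5^(5 + 1) + 3|_5 = 15628 ⇒ 15627

4^(4 + 1) + 3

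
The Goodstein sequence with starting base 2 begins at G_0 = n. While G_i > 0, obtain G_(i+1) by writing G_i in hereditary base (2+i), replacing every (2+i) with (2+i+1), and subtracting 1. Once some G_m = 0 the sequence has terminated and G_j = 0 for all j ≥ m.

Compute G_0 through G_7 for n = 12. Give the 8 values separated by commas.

base 2: 12 = 2^(2 + 1) + 2^2; at 3: 3^(3 + 1) + 3^3 = 108; next = 107
base 3: 107 = 3^(3 + 1) + 2·3^2 + 2·3 + 2; at 4: 4^(4 + 1) + 2·4^2 + 2·4 + 2 = 1066; next = 1065
base 4: 1065 = 4^(4 + 1) + 2·4^2 + 2·4 + 1; at 5: 5^(5 + 1) + 2·5^2 + 2·5 + 1 = 15686; next = 15685
base 5: 15685 = 5^(5 + 1) + 2·5^2 + 2·5; at 6: 6^(6 + 1) + 2·6^2 + 2·6 = 280020; next = 280019
base 6: 280019 = 6^(6 + 1) + 2·6^2 + 6 + 5; at 7: 7^(7 + 1) + 2·7^2 + 7 + 5 = 5764911; next = 5764910
base 7: 5764910 = 7^(7 + 1) + 2·7^2 + 7 + 4; at 8: 8^(8 + 1) + 2·8^2 + 8 + 4 = 134217868; next = 134217867
base 8: 134217867 = 8^(8 + 1) + 2·8^2 + 8 + 3; at 9: 9^(9 + 1) + 2·9^2 + 9 + 3 = 3486784575; next = 3486784574

12, 107, 1065, 15685, 280019, 5764910, 134217867, 3486784574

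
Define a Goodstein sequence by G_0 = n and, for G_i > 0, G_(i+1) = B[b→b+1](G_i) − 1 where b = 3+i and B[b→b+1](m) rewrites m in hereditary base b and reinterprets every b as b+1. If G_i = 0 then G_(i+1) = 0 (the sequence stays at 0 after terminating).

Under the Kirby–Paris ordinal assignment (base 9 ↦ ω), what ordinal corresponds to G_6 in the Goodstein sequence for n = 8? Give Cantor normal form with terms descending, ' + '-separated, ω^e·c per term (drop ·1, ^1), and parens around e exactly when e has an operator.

step 0: 8 = 2·3 + 2; sub 4 for 3: 2·4 + 2; = 10; G_1 = 10−1 = 9
step 1: 9 = 2·4 + 1; sub 5 for 4: 2·5 + 1; = 11; G_2 = 11−1 = 10
step 2: 10 = 2·5; sub 6 for 5: 2·6; = 12; G_3 = 12−1 = 11
step 3: 11 = 6 + 5; sub 7 for 6: 7 + 5; = 12; G_4 = 12−1 = 11
step 4: 11 = 7 + 4; sub 8 for 7: 8 + 4; = 12; G_5 = 12−1 = 11
step 5: 11 = 8 + 3; sub 9 for 8: 9 + 3; = 12; G_6 = 12−1 = 11
step 6: 11 = 9 + 2; sub 10 for 9: 10 + 2; = 12; G_7 = 12−1 = 11

ω + 2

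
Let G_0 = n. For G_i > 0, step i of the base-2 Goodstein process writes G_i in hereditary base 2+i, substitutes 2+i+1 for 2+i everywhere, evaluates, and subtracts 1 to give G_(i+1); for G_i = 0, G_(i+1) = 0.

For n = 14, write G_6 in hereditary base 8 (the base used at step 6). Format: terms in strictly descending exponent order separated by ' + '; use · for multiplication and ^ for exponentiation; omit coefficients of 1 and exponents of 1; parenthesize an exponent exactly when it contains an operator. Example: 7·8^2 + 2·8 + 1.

(0) 14|_2 = 2^(2 + 1) + 2^2 + 2 ↦ 3^(3 + 1) + 3^3 + 3|_3 = 111 ⇒ 110
(1) 110|_3 = 3^(3 + 1) + 3^3 + 2 ↦ 4^(4 + 1) + 4^4 + 2|_4 = 1282 ⇒ 1281
(2) 1281|_4 = 4^(4 + 1) + 4^4 + 1 ↦ 5^(5 + 1) + 5^5 + 1|_5 = 18751 ⇒ 18750
(3) 18750|_5 = 5^(5 + 1) + 5^5 ↦ 6^(6 + 1) + 6^6|_6 = 326592 ⇒ 326591
(4) 326591|_6 = 6^(6 + 1) + 5·6^5 + 5·6^4 + 5·6^3 + 5·6^2 + 5·6 + 5 ↦ 7^(7 + 1) + 5·7^5 + 5·7^4 + 5·7^3 + 5·7^2 + 5·7 + 5|_7 = 5862841 ⇒ 5862840
(5) 5862840|_7 = 7^(7 + 1) + 5·7^5 + 5·7^4 + 5·7^3 + 5·7^2 + 5·7 + 4 ↦ 8^(8 + 1) + 5·8^5 + 5·8^4 + 5·8^3 + 5·8^2 + 5·8 + 4|_8 = 134404972 ⇒ 134404971
(6) 134404971|_8 = 8^(8 + 1) + 5·8^5 + 5·8^4 + 5·8^3 + 5·8^2 + 5·8 + 3 ↦ 9^(9 + 1) + 5·9^5 + 5·9^4 + 5·9^3 + 5·9^2 + 5·9 + 3|_9 = 3487116549 ⇒ 3487116548

8^(8 + 1) + 5·8^5 + 5·8^4 + 5·8^3 + 5·8^2 + 5·8 + 3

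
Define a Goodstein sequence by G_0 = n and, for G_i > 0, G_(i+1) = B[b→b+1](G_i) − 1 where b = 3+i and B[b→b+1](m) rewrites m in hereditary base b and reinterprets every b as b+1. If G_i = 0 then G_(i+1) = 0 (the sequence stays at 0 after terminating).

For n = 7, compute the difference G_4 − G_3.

0

7 —HB3→ 2·3 + 1 —bump→ 2·4 + 1 = 9 —(−1)→ 8
8 —HB4→ 2·4 —bump→ 2·5 = 10 —(−1)→ 9
9 —HB5→ 5 + 4 —bump→ 6 + 4 = 10 —(−1)→ 9
9 —HB6→ 6 + 3 —bump→ 7 + 3 = 10 —(−1)→ 9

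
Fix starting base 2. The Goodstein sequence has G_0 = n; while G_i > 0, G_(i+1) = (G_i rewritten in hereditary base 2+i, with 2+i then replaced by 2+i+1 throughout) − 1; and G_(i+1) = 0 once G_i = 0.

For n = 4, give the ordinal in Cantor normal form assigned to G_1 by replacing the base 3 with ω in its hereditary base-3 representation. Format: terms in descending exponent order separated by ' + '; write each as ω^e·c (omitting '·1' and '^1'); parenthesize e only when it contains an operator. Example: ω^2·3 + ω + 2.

ω^2·2 + ω·2 + 2

4 —HB2→ 2^2 —bump→ 3^3 = 27 —(−1)→ 26
26 —HB3→ 2·3^2 + 2·3 + 2 —bump→ 2·4^2 + 2·4 + 2 = 42 —(−1)→ 41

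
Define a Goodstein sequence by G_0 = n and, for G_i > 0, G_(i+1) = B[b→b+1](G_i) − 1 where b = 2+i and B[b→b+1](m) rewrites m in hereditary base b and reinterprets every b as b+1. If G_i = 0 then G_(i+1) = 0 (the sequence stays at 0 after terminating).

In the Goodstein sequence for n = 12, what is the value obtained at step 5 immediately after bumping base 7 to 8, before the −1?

G_0 = 12. HB_2(12) = 2^(2 + 1) + 2^2. Bump = 108. G_1 = 107.
G_1 = 107. HB_3(107) = 3^(3 + 1) + 2·3^2 + 2·3 + 2. Bump = 1066. G_2 = 1065.
G_2 = 1065. HB_4(1065) = 4^(4 + 1) + 2·4^2 + 2·4 + 1. Bump = 15686. G_3 = 15685.
G_3 = 15685. HB_5(15685) = 5^(5 + 1) + 2·5^2 + 2·5. Bump = 280020. G_4 = 280019.
G_4 = 280019. HB_6(280019) = 6^(6 + 1) + 2·6^2 + 6 + 5. Bump = 5764911. G_5 = 5764910.

134217868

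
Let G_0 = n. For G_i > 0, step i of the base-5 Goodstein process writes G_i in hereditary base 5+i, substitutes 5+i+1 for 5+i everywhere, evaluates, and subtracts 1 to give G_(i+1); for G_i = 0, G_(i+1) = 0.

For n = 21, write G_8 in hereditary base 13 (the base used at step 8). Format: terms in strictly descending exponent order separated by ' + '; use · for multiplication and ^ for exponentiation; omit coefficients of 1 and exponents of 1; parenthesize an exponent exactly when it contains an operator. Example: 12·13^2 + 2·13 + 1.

3·13

21 —HB5→ 4·5 + 1 —bump→ 4·6 + 1 = 25 —(−1)→ 24
24 —HB6→ 4·6 —bump→ 4·7 = 28 —(−1)→ 27
27 —HB7→ 3·7 + 6 —bump→ 3·8 + 6 = 30 —(−1)→ 29
29 —HB8→ 3·8 + 5 —bump→ 3·9 + 5 = 32 —(−1)→ 31
31 —HB9→ 3·9 + 4 —bump→ 3·10 + 4 = 34 —(−1)→ 33
33 —HB10→ 3·10 + 3 —bump→ 3·11 + 3 = 36 —(−1)→ 35
35 —HB11→ 3·11 + 2 —bump→ 3·12 + 2 = 38 —(−1)→ 37
37 —HB12→ 3·12 + 1 —bump→ 3·13 + 1 = 40 —(−1)→ 39
39 —HB13→ 3·13 —bump→ 3·14 = 42 —(−1)→ 41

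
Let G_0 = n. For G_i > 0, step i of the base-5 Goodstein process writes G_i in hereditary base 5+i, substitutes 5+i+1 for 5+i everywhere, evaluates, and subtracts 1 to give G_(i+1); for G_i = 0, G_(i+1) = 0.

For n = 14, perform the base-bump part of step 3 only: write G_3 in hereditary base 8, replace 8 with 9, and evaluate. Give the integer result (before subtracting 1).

G_0=14  [base 5] 2·5 + 4  →[5↦6]→  2·6 + 4 = 16  −1 ⇒ G_1=15
G_1=15  [base 6] 2·6 + 3  →[6↦7]→  2·7 + 3 = 17  −1 ⇒ G_2=16
G_2=16  [base 7] 2·7 + 2  →[7↦8]→  2·8 + 2 = 18  −1 ⇒ G_3=17
G_3=17  [base 8] 2·8 + 1  →[8↦9]→  2·9 + 1 = 19  −1 ⇒ G_4=18

19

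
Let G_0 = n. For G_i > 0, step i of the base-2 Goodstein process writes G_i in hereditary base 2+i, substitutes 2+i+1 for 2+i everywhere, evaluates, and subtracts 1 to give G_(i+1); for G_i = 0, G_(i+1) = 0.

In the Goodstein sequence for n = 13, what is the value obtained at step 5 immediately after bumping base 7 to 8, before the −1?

(0) 13|_2 = 2^(2 + 1) + 2^2 + 1 ↦ 3^(3 + 1) + 3^3 + 1|_3 = 109 ⇒ 108
(1) 108|_3 = 3^(3 + 1) + 3^3 ↦ 4^(4 + 1) + 4^4|_4 = 1280 ⇒ 1279
(2) 1279|_4 = 4^(4 + 1) + 3·4^3 + 3·4^2 + 3·4 + 3 ↦ 5^(5 + 1) + 3·5^3 + 3·5^2 + 3·5 + 3|_5 = 16093 ⇒ 16092
(3) 16092|_5 = 5^(5 + 1) + 3·5^3 + 3·5^2 + 3·5 + 2 ↦ 6^(6 + 1) + 3·6^3 + 3·6^2 + 3·6 + 2|_6 = 280712 ⇒ 280711
(4) 280711|_6 = 6^(6 + 1) + 3·6^3 + 3·6^2 + 3·6 + 1 ↦ 7^(7 + 1) + 3·7^3 + 3·7^2 + 3·7 + 1|_7 = 5765999 ⇒ 5765998

134219480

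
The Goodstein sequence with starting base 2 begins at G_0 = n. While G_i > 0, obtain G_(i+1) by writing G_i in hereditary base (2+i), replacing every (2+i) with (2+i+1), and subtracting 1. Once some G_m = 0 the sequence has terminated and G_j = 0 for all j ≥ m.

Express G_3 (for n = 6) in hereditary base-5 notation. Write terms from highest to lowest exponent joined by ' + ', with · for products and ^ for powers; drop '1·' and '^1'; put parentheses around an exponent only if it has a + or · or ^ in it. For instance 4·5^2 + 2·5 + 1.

5^5

(0) 6|_2 = 2^2 + 2 ↦ 3^3 + 3|_3 = 30 ⇒ 29
(1) 29|_3 = 3^3 + 2 ↦ 4^4 + 2|_4 = 258 ⇒ 257
(2) 257|_4 = 4^4 + 1 ↦ 5^5 + 1|_5 = 3126 ⇒ 3125
(3) 3125|_5 = 5^5 ↦ 6^6|_6 = 46656 ⇒ 46655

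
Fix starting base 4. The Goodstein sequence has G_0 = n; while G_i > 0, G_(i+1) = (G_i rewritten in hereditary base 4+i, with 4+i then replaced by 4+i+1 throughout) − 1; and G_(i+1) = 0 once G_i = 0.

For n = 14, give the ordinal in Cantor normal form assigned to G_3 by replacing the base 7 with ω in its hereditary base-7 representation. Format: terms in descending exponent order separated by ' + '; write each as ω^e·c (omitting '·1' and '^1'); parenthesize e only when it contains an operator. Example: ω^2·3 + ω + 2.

ω·2 + 6

14 —HB4→ 3·4 + 2 —bump→ 3·5 + 2 = 17 —(−1)→ 16
16 —HB5→ 3·5 + 1 —bump→ 3·6 + 1 = 19 —(−1)→ 18
18 —HB6→ 3·6 —bump→ 3·7 = 21 —(−1)→ 20
20 —HB7→ 2·7 + 6 —bump→ 2·8 + 6 = 22 —(−1)→ 21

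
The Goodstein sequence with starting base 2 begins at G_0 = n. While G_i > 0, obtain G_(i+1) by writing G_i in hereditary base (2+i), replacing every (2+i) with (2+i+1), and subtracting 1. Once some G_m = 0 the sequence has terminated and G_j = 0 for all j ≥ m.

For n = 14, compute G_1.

[0] 14 ≡ 2^(2 + 1) + 2^2 + 2 (base 2). Lift 3: 111. −1: 110.
[1] 110 ≡ 3^(3 + 1) + 3^3 + 2 (base 3). Lift 4: 1282. −1: 1281.

110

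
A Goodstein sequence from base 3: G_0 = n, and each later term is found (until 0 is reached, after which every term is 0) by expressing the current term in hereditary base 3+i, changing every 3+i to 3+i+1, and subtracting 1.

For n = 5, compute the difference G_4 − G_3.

-1

base 3: 5 = 3 + 2; at 4: 4 + 2 = 6; next = 5
base 4: 5 = 4 + 1; at 5: 5 + 1 = 6; next = 5
base 5: 5 = 5; at 6: 6 = 6; next = 5
base 6: 5 = 5; at 7: 5 = 5; next = 4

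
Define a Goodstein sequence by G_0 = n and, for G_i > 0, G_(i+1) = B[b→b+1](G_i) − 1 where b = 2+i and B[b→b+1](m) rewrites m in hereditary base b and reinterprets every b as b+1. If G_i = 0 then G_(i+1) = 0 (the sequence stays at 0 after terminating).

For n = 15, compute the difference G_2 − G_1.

1172

base 2: 15 = 2^(2 + 1) + 2^2 + 2 + 1; at 3: 3^(3 + 1) + 3^3 + 3 + 1 = 112; next = 111
base 3: 111 = 3^(3 + 1) + 3^3 + 3; at 4: 4^(4 + 1) + 4^4 + 4 = 1284; next = 1283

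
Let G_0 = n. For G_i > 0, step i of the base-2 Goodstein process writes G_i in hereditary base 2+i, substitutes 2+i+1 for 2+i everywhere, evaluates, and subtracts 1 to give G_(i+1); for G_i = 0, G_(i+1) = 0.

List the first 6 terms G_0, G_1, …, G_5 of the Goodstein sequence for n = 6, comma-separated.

[0] 6 ≡ 2^2 + 2 (base 2). Lift 3: 30. −1: 29.
[1] 29 ≡ 3^3 + 2 (base 3). Lift 4: 258. −1: 257.
[2] 257 ≡ 4^4 + 1 (base 4). Lift 5: 3126. −1: 3125.
[3] 3125 ≡ 5^5 (base 5). Lift 6: 46656. −1: 46655.
[4] 46655 ≡ 5·6^5 + 5·6^4 + 5·6^3 + 5·6^2 + 5·6 + 5 (base 6). Lift 7: 98040. −1: 98039.

6, 29, 257, 3125, 46655, 98039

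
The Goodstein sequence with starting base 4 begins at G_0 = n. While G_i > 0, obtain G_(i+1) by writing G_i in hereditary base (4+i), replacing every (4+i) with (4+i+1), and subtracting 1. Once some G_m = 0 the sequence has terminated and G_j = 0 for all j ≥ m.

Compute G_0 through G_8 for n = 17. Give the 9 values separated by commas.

(0) 17|_4 = 4^2 + 1 ↦ 5^2 + 1|_5 = 26 ⇒ 25
(1) 25|_5 = 5^2 ↦ 6^2|_6 = 36 ⇒ 35
(2) 35|_6 = 5·6 + 5 ↦ 5·7 + 5|_7 = 40 ⇒ 39
(3) 39|_7 = 5·7 + 4 ↦ 5·8 + 4|_8 = 44 ⇒ 43
(4) 43|_8 = 5·8 + 3 ↦ 5·9 + 3|_9 = 48 ⇒ 47
(5) 47|_9 = 5·9 + 2 ↦ 5·10 + 2|_10 = 52 ⇒ 51
(6) 51|_10 = 5·10 + 1 ↦ 5·11 + 1|_11 = 56 ⇒ 55
(7) 55|_11 = 5·11 ↦ 5·12|_12 = 60 ⇒ 59

17, 25, 35, 39, 43, 47, 51, 55, 59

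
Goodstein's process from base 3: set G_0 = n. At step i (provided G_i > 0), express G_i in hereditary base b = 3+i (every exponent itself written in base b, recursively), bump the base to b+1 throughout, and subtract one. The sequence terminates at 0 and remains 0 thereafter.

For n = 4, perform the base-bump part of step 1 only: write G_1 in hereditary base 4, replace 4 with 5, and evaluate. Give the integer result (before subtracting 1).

step 0: 4 = 3 + 1; sub 4 for 3: 4 + 1; = 5; G_1 = 5−1 = 4
step 1: 4 = 4; sub 5 for 4: 5; = 5; G_2 = 5−1 = 4

5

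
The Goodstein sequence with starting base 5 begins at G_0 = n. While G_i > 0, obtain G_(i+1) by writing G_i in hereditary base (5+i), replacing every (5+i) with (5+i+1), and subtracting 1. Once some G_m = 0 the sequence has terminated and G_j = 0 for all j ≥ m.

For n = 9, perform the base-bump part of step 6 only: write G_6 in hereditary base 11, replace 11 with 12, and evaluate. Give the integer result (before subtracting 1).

9 —HB5→ 5 + 4 —bump→ 6 + 4 = 10 —(−1)→ 9
9 —HB6→ 6 + 3 —bump→ 7 + 3 = 10 —(−1)→ 9
9 —HB7→ 7 + 2 —bump→ 8 + 2 = 10 —(−1)→ 9
9 —HB8→ 8 + 1 —bump→ 9 + 1 = 10 —(−1)→ 9
9 —HB9→ 9 —bump→ 10 = 10 —(−1)→ 9
9 —HB10→ 9 —bump→ 9 = 9 —(−1)→ 8
8 —HB11→ 8 —bump→ 8 = 8 —(−1)→ 7

8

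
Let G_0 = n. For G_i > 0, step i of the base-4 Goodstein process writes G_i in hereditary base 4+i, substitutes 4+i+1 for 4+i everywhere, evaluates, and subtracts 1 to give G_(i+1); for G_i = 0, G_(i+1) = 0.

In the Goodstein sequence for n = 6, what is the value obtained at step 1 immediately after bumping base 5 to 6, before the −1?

(0) 6|_4 = 4 + 2 ↦ 5 + 2|_5 = 7 ⇒ 6
(1) 6|_5 = 5 + 1 ↦ 6 + 1|_6 = 7 ⇒ 6

7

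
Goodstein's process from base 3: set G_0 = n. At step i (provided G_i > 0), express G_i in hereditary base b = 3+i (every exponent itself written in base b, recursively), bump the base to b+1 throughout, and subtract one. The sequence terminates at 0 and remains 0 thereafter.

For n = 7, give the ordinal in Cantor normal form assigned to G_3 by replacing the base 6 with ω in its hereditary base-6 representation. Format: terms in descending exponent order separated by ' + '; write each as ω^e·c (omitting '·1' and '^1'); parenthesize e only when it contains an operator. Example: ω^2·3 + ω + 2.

step 0: 7 = 2·3 + 1; sub 4 for 3: 2·4 + 1; = 9; G_1 = 9−1 = 8
step 1: 8 = 2·4; sub 5 for 4: 2·5; = 10; G_2 = 10−1 = 9
step 2: 9 = 5 + 4; sub 6 for 5: 6 + 4; = 10; G_3 = 10−1 = 9
step 3: 9 = 6 + 3; sub 7 for 6: 7 + 3; = 10; G_4 = 10−1 = 9

ω + 3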